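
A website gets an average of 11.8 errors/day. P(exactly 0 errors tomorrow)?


Poisson(λ=11.8): P(X=0) = e^(-λ)×λ^k/k!
= e^(-11.8) × 11.8^0 / 0!
≈ 7.504557915e-06 × 1 / 1 ≈ 0.000008

P(X=0) ≈ 0.000008 ≈ 0.00%


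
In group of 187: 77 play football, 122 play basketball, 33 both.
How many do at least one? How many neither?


|A∪B| = 77+122-33 = 166
Neither = 187-166 = 21

At least one: 166; Neither: 21


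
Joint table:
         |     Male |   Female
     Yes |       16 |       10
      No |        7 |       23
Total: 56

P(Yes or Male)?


P(Yes∨Male) = P(Yes) + P(Male) - P(Yes∧Male)
= (26 + 23 - 16)/56 = 33/56

P = 33/56 ≈ 58.93%


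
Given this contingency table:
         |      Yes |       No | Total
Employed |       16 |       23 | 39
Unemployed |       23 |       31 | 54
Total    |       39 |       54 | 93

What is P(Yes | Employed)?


P(Yes | Employed) = 16/(16+23) = 16/39

P(Yes|Employed) = 16/39 ≈ 41.03%


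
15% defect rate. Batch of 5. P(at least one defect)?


P(all good) = (17/20)^5 = 1419857/3200000
P(≥1 defect) = 1780143/3200000

P = 1780143/3200000 ≈ 55.63%


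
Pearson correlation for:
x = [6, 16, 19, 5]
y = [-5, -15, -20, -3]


n=4, Σx=46, Σy=-43, Σxy=-665, Σx²=678, Σy²=659
r = (4×(-665) - 46×(-43))/√((4×678 - 46²)(4×659 - (-43)²))
= -682/√(596×787) = -682/√469052 ≈ -682/684.8737 ≈ -0.9958

r ≈ -0.9958


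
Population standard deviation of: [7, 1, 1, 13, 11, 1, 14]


Mean = 48/7
  (7-48/7)²=1/49
  (1-48/7)²=1681/49
  (1-48/7)²=1681/49
  (13-48/7)²=1849/49
  (11-48/7)²=841/49
  (1-48/7)²=1681/49
  (14-48/7)²=2500/49
Σ(x-μ)² = 1462/7
σ² = (1462/7)/7 = 1462/49

σ = √(1462/49) ≈ 5.4623


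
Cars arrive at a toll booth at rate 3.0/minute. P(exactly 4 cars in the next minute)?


Poisson(λ=3.0): P(X=4) = e^(-λ)×λ^k/k!
= e^(-3.0) × 3.0^4 / 4!
≈ 0.04978706837 × 81 / 24 ≈ 0.168031

P(X=4) ≈ 0.168031 ≈ 16.80%


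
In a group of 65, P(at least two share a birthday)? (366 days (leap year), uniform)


P(all different) = Π(366-i)/366 for i=0..64
= 0.002358
P(match) = 1 - 0.002358 = 0.997642

P ≈ 0.9976 ≈ 99.76%


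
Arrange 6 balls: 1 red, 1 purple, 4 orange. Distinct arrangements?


6!/(1!×1!×4!) = 30

30


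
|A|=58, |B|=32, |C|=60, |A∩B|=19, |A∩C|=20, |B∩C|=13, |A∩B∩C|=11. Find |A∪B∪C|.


|A∪B∪C| = 58+32+60-19-20-13+11 = 109

|A∪B∪C| = 109


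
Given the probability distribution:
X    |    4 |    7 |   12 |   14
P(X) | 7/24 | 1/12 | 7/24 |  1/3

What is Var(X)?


E[X] = 119/12
E[X²] = 1393/12
Var(X) = E[X²] - (E[X])² = 1393/12 - 14161/144 = 2555/144

Var(X) = 2555/144 ≈ 17.7431


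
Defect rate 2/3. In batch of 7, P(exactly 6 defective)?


Binomial: P(X=6) = C(7,6)×p^6×(1-p)^1
= 7 × 64/729 × 1/3 = 448/2187

P(X=6) = 448/2187 ≈ 20.48%


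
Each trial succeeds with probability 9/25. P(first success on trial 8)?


Geometric: P(X=8) = (1-p)^(k-1)×p = (16/25)^7×9/25 = 2415919104/152587890625

P(X=8) = 2415919104/152587890625 ≈ 1.58%


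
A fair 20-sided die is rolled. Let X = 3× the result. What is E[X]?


E[die] = (1+20)/2 = 21/2
E[X] = 3 × 21/2 = 63/2

E[X] = 63/2


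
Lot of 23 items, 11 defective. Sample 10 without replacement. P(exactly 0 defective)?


Hypergeometric: C(11,0)×C(12,10)/C(23,10)
= 1×66/1144066 = 3/52003

P(X=0) = 3/52003 ≈ 0.01%


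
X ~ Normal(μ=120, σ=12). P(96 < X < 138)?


z₁=(96-120)/12=-2.0, z₂=(138-120)/12=1.5
P = Φ(1.5) - Φ(-2.0) = 0.933193 - 0.022750 = 0.910443 ≈ 0.9104

P(96 < X < 138) ≈ 0.9104


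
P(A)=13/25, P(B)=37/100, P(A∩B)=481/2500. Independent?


P(A)×P(B) = 481/2500
P(A∩B) = 481/2500
Equal ✓ → Independent

Yes, independent


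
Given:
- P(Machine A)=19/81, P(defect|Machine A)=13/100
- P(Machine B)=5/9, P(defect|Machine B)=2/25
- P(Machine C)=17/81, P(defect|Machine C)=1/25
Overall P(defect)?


P(B) = Σ P(B|Aᵢ)×P(Aᵢ)
  13/100×19/81 = 247/8100
  2/25×5/9 = 2/45
  1/25×17/81 = 17/2025
Sum = 1/12

P(defect) = 1/12 ≈ 8.33%


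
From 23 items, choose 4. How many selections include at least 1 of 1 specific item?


Complement: C(23,4) - C(22,4) = 8855 - 7315 = 1540

1540


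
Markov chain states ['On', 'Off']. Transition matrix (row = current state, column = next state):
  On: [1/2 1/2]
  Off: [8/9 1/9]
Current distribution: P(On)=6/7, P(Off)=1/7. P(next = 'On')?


P(next=On) = Σᵢ P(now=i)×P(i→On)
= 6/7×1/2 + 1/7×8/9
= 3/7 + 8/63 = 5/9

P = 5/9 ≈ 0.5556


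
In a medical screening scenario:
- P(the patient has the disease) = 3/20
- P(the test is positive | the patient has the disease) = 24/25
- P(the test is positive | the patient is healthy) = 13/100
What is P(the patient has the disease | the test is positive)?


Using Bayes' theorem:
P(A|B) = P(B|A)·P(A) / P(B)

P(the test is positive) = 24/25 × 3/20 + 13/100 × 17/20
= 18/125 + 221/2000 = 509/2000

P(the patient has the disease|the test is positive) = (18/125) / (509/2000) = 288/509

P(the patient has the disease|the test is positive) = 288/509 ≈ 56.58%


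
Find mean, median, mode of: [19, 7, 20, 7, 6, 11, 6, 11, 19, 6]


Sorted: [6, 6, 6, 7, 7, 11, 11, 19, 19, 20]
Mean = 112/10 = 56/5
Median = 9
Freq: {19: 2, 7: 2, 20: 1, 6: 3, 11: 2}
Mode: [6]

Mean=56/5, Median=9, Mode=6


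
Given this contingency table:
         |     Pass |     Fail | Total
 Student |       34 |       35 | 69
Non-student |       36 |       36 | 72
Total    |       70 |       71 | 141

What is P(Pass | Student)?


P(Pass | Student) = 34/(34+35) = 34/69

P(Pass|Student) = 34/69 ≈ 49.28%


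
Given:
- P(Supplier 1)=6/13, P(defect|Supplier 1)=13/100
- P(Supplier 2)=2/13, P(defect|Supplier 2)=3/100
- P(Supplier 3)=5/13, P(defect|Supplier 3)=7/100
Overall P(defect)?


P(B) = Σ P(B|Aᵢ)×P(Aᵢ)
  13/100×6/13 = 3/50
  3/100×2/13 = 3/650
  7/100×5/13 = 7/260
Sum = 119/1300

P(defect) = 119/1300 ≈ 9.15%


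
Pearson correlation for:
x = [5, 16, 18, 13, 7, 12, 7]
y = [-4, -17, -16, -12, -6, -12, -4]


n=7, Σx=78, Σy=-71, Σxy=-950, Σx²=1016, Σy²=901
r = (7×(-950) - 78×(-71))/√((7×1016 - 78²)(7×901 - (-71)²))
= -1112/√(1028×1266) = -1112/√1301448 ≈ -1112/1140.8102 ≈ -0.9747

r ≈ -0.9747


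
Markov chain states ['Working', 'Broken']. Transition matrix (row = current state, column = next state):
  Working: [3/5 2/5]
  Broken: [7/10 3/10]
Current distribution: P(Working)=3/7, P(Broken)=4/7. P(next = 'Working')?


P(next=Working) = Σᵢ P(now=i)×P(i→Working)
= 3/7×3/5 + 4/7×7/10
= 9/35 + 2/5 = 23/35

P = 23/35 ≈ 0.6571


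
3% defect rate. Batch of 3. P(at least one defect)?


P(all good) = (97/100)^3 = 912673/1000000
P(≥1 defect) = 87327/1000000

P = 87327/1000000 ≈ 8.73%


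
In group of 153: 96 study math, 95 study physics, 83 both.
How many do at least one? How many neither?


|A∪B| = 96+95-83 = 108
Neither = 153-108 = 45

At least one: 108; Neither: 45


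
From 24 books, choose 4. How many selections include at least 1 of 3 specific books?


Complement: C(24,4) - C(21,4) = 10626 - 5985 = 4641

4641


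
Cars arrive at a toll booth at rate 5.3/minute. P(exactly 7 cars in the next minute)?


Poisson(λ=5.3): P(X=7) = e^(-λ)×λ^k/k!
= e^(-5.3) × 5.3^7 / 7!
≈ 0.004991593907 × 117471.113984 / 5040 ≈ 0.116343

P(X=7) ≈ 0.116343 ≈ 11.63%


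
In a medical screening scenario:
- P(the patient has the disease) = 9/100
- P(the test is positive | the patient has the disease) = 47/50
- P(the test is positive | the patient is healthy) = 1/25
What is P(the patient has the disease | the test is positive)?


Using Bayes' theorem:
P(A|B) = P(B|A)·P(A) / P(B)

P(the test is positive) = 47/50 × 9/100 + 1/25 × 91/100
= 423/5000 + 91/2500 = 121/1000

P(the patient has the disease|the test is positive) = (423/5000) / (121/1000) = 423/605

P(the patient has the disease|the test is positive) = 423/605 ≈ 69.92%


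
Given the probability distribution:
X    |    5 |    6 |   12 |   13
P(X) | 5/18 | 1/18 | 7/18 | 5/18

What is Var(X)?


E[X] = 10
E[X²] = 1007/9
Var(X) = E[X²] - (E[X])² = 1007/9 - 100 = 107/9

Var(X) = 107/9 ≈ 11.8889


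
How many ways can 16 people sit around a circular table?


Circular arrangements of 16 distinct objects: fix one position to break rotational symmetry.
(n-1)! = 15! = 1307674368000

1307674368000


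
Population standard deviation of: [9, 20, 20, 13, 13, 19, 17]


Mean = 111/7
  (9-111/7)²=2304/49
  (20-111/7)²=841/49
  (20-111/7)²=841/49
  (13-111/7)²=400/49
  (13-111/7)²=400/49
  (19-111/7)²=484/49
  (17-111/7)²=64/49
Σ(x-μ)² = 762/7
σ² = (762/7)/7 = 762/49

σ = √(762/49) ≈ 3.9435


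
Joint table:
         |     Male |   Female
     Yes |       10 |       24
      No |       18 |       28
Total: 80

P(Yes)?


P(Yes) = (10+24)/80 = 34/80 = 17/40

P(Yes) = 17/40 ≈ 42.50%


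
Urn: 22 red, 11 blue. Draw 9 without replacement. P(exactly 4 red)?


Hypergeometric: C(22,4)×C(11,5)/C(33,9)
= 7315×462/38567100 = 10241/116870

P(X=4) = 10241/116870 ≈ 8.76%


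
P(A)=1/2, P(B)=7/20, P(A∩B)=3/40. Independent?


P(A)×P(B) = 7/40
P(A∩B) = 3/40
Not equal → NOT independent

No, not independent


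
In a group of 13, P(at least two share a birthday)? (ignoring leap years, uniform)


P(all different) = Π(365-i)/365 for i=0..12
= 0.805590
P(match) = 1 - 0.805590 = 0.194410

P ≈ 0.1944 ≈ 19.44%


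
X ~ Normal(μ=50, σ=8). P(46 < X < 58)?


z₁=(46-50)/8=-0.5, z₂=(58-50)/8=1.0
P = Φ(1.0) - Φ(-0.5) = 0.841345 - 0.308538 = 0.532807 ≈ 0.5328

P(46 < X < 58) ≈ 0.5328


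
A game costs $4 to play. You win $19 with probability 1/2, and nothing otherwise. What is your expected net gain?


E[gain] = (19-4)×1/2 + (-4)×1/2
= 15/2 - 2 = 11/2

Expected net gain = $11/2 ≈ $5.50


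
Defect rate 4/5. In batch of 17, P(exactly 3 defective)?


Binomial: P(X=3) = C(17,3)×p^3×(1-p)^14
= 680 × 64/125 × 1/6103515625 = 8704/152587890625

P(X=3) = 8704/152587890625 ≈ 0.00%


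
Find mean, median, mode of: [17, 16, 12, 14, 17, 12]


Sorted: [12, 12, 14, 16, 17, 17]
Mean = 88/6 = 44/3
Median = 15
Freq: {17: 2, 16: 1, 12: 2, 14: 1}
Mode: [12, 17]

Mean=44/3, Median=15, Mode=[12, 17]


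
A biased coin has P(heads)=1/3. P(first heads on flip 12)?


Geometric: P(X=12) = (1-p)^(k-1)×p = (2/3)^11×1/3 = 2048/531441

P(X=12) = 2048/531441 ≈ 0.39%


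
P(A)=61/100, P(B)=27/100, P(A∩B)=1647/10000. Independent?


P(A)×P(B) = 1647/10000
P(A∩B) = 1647/10000
Equal ✓ → Independent

Yes, independent


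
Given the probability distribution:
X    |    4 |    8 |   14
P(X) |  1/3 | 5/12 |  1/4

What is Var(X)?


E[X] = 49/6
E[X²] = 81
Var(X) = E[X²] - (E[X])² = 81 - 2401/36 = 515/36

Var(X) = 515/36 ≈ 14.3056


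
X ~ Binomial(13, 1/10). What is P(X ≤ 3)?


P(X ≤ 3) = Σ P(X=i) for i=0..3
P(X=0) = 2541865828329/10000000000000
P(X=1) = 3671583974253/10000000000000
P(X=2) = 1223861324751/5000000000000
P(X=3) = 498610169343/5000000000000
Sum = 965839279077/1000000000000

P(X ≤ 3) = 965839279077/1000000000000 ≈ 96.58%


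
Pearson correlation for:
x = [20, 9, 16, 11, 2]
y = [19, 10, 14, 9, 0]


n=5, Σx=58, Σy=52, Σxy=793, Σx²=862, Σy²=738
r = (5×793 - 58×52)/√((5×862 - 58²)(5×738 - 52²))
= 949/√(946×986) = 949/√932756 ≈ 949/965.7929 ≈ 0.9826

r ≈ 0.9826


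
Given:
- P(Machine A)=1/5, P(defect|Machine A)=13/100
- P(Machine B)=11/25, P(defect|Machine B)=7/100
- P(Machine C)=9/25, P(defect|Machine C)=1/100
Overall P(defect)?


P(B) = Σ P(B|Aᵢ)×P(Aᵢ)
  13/100×1/5 = 13/500
  7/100×11/25 = 77/2500
  1/100×9/25 = 9/2500
Sum = 151/2500

P(defect) = 151/2500 ≈ 6.04%


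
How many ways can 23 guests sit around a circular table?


Circular arrangements of 23 distinct objects: fix one position to break rotational symmetry.
(n-1)! = 22! = 1124000727777607680000

1124000727777607680000


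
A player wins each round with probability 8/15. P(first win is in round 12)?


Geometric: P(X=12) = (1-p)^(k-1)×p = (7/15)^11×8/15 = 15818613944/129746337890625

P(X=12) = 15818613944/129746337890625 ≈ 0.01%


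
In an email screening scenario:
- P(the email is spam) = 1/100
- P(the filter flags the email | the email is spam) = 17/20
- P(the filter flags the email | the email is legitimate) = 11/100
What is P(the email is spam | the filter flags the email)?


Using Bayes' theorem:
P(A|B) = P(B|A)·P(A) / P(B)

P(the filter flags the email) = 17/20 × 1/100 + 11/100 × 99/100
= 17/2000 + 1089/10000 = 587/5000

P(the email is spam|the filter flags the email) = (17/2000) / (587/5000) = 85/1174

P(the email is spam|the filter flags the email) = 85/1174 ≈ 7.24%


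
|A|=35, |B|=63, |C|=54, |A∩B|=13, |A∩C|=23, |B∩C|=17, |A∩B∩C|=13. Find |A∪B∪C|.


|A∪B∪C| = 35+63+54-13-23-17+13 = 112

|A∪B∪C| = 112


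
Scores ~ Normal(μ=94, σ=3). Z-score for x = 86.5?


z = (x - μ)/σ = (86.5 - 94)/3 = -2.5

z = -2.5


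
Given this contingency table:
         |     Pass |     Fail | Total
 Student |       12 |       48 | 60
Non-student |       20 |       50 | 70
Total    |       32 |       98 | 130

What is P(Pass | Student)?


P(Pass | Student) = 12/(12+48) = 12/60 = 1/5

P(Pass|Student) = 1/5 ≈ 20.00%


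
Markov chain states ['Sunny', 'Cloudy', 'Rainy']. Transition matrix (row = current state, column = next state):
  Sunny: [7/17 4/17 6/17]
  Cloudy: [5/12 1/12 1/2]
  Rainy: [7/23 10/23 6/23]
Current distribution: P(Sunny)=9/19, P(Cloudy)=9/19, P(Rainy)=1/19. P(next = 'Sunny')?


P(next=Sunny) = Σᵢ P(now=i)×P(i→Sunny)
= 9/19×7/17 + 9/19×5/12 + 1/19×7/23
= 63/323 + 15/76 + 7/437 = 12137/29716

P = 12137/29716 ≈ 0.4084


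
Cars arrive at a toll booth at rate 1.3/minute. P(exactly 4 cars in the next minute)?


Poisson(λ=1.3): P(X=4) = e^(-λ)×λ^k/k!
= e^(-1.3) × 1.3^4 / 4!
≈ 0.272531793 × 2.8561 / 24 ≈ 0.032432

P(X=4) ≈ 0.032432 ≈ 3.24%


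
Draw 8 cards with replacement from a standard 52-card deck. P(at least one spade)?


P(not a spade) = 39/52 = 3/4
P(none in 8 draws) = (3/4)^8 = 6561/65536
P(≥1 spade) = 1 - 6561/65536 = 58975/65536

P = 58975/65536 ≈ 89.99%


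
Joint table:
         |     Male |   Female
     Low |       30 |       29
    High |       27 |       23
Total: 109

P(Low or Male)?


P(Low∨Male) = P(Low) + P(Male) - P(Low∧Male)
= (59 + 57 - 30)/109 = 86/109

P = 86/109 ≈ 78.90%


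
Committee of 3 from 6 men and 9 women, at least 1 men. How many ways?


Count by #men:
  1M,2W: C(6,1)×C(9,2)=216
  2M,1W: C(6,2)×C(9,1)=135
  3M,0W: C(6,3)×C(9,0)=20
Total = 371

371


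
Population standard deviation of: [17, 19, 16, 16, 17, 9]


Mean = 94/6 = 47/3
  (17-47/3)²=16/9
  (19-47/3)²=100/9
  (16-47/3)²=1/9
  (16-47/3)²=1/9
  (17-47/3)²=16/9
  (9-47/3)²=400/9
Σ(x-μ)² = 178/3
σ² = (178/3)/6 = 89/9

σ = √(89/9) ≈ 3.1447


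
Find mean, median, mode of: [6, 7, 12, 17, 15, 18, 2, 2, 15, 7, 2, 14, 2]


Sorted: [2, 2, 2, 2, 6, 7, 7, 12, 14, 15, 15, 17, 18]
Mean = 119/13
Median = 7
Freq: {6: 1, 7: 2, 12: 1, 17: 1, 15: 2, 18: 1, 2: 4, 14: 1}
Mode: [2]

Mean=119/13, Median=7, Mode=2


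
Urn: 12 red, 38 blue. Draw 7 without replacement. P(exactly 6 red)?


Hypergeometric: C(12,6)×C(38,1)/C(50,7)
= 924×38/99884400 = 19/54050

P(X=6) = 19/54050 ≈ 0.04%


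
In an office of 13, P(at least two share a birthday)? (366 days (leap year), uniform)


P(all different) = Π(366-i)/366 for i=0..12
= 0.806071
P(match) = 1 - 0.806071 = 0.193929

P ≈ 0.1939 ≈ 19.39%


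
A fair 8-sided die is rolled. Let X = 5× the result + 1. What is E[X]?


E[die] = (1+8)/2 = 9/2
E[X] = 5×9/2 + 1 = 47/2

E[X] = 47/2


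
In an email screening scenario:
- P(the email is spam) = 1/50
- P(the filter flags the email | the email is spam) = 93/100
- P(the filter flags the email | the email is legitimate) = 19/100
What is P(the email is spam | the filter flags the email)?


Using Bayes' theorem:
P(A|B) = P(B|A)·P(A) / P(B)

P(the filter flags the email) = 93/100 × 1/50 + 19/100 × 49/50
= 93/5000 + 931/5000 = 128/625

P(the email is spam|the filter flags the email) = (93/5000) / (128/625) = 93/1024

P(the email is spam|the filter flags the email) = 93/1024 ≈ 9.08%


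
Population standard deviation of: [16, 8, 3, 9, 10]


Mean = 46/5
  (16-46/5)²=1156/25
  (8-46/5)²=36/25
  (3-46/5)²=961/25
  (9-46/5)²=1/25
  (10-46/5)²=16/25
Σ(x-μ)² = 434/5
σ² = (434/5)/5 = 434/25

σ = √(434/25) ≈ 4.1665


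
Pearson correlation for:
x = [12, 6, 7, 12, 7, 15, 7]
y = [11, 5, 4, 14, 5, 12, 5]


n=7, Σx=66, Σy=56, Σxy=608, Σx²=696, Σy²=552
r = (7×608 - 66×56)/√((7×696 - 66²)(7×552 - 56²))
= 560/√(516×728) = 560/√375648 ≈ 560/612.9013 ≈ 0.9137

r ≈ 0.9137


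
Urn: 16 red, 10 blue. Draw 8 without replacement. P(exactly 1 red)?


Hypergeometric: C(16,1)×C(10,7)/C(26,8)
= 16×120/1562275 = 384/312455

P(X=1) = 384/312455 ≈ 0.12%


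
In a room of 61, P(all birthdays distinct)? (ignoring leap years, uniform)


P(all different) = Π(365-i)/365 for i=0..60
= (365/365)×(364/365)×...×(305/365)
= 0.004911

P ≈ 0.0049 ≈ 0.49%


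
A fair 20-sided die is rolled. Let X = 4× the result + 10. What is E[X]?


E[die] = (1+20)/2 = 21/2
E[X] = 4×21/2 + 10 = 52

E[X] = 52


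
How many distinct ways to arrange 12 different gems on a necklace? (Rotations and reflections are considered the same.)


Free circular arrangements: rotations and reflections both identified.
(n-1)!/2 = 11!/2 = 39916800/2 = 19958400

19958400


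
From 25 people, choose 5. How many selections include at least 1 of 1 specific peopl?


Complement: C(25,5) - C(24,5) = 53130 - 42504 = 10626

10626


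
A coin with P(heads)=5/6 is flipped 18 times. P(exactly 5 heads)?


Binomial: P(X=5) = C(18,5)×p^5×(1-p)^13
= 8568 × 3125/7776 × 1/13060694016 = 371875/1410554953728

P(X=5) = 371875/1410554953728 ≈ 0.00%


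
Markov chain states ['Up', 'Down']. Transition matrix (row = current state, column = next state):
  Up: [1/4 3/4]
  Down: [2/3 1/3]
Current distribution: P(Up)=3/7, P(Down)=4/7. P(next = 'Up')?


P(next=Up) = Σᵢ P(now=i)×P(i→Up)
= 3/7×1/4 + 4/7×2/3
= 3/28 + 8/21 = 41/84

P = 41/84 ≈ 0.4881


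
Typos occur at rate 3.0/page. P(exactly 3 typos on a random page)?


Poisson(λ=3.0): P(X=3) = e^(-λ)×λ^k/k!
= e^(-3.0) × 3.0^3 / 3!
≈ 0.04978706837 × 27 / 6 ≈ 0.224042

P(X=3) ≈ 0.224042 ≈ 22.40%


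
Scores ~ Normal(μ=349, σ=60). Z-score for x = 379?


z = (x - μ)/σ = (379 - 349)/60 = 0.5

z = 0.5


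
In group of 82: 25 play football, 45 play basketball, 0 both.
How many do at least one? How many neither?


|A∪B| = 25+45-0 = 70
Neither = 82-70 = 12

At least one: 70; Neither: 12


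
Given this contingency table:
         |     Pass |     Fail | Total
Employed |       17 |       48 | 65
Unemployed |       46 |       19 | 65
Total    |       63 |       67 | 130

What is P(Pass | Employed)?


P(Pass | Employed) = 17/(17+48) = 17/65

P(Pass|Employed) = 17/65 ≈ 26.15%


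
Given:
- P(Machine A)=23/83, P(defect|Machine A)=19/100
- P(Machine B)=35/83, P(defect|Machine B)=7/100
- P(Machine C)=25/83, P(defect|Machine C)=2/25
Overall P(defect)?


P(B) = Σ P(B|Aᵢ)×P(Aᵢ)
  19/100×23/83 = 437/8300
  7/100×35/83 = 49/1660
  2/25×25/83 = 2/83
Sum = 441/4150

P(defect) = 441/4150 ≈ 10.63%


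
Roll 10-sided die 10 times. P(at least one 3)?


P(no 3)^10 = (9/10)^10 = 3486784401/10000000000
P(≥1) = 1 - 3486784401/10000000000 = 6513215599/10000000000

P = 6513215599/10000000000 ≈ 65.13%


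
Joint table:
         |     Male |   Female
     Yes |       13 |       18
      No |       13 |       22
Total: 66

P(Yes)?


P(Yes) = (13+18)/66 = 31/66

P(Yes) = 31/66 ≈ 46.97%


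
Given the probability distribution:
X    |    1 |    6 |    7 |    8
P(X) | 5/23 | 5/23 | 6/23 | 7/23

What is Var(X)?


E[X] = 133/23
E[X²] = 927/23
Var(X) = E[X²] - (E[X])² = 927/23 - 17689/529 = 3632/529

Var(X) = 3632/529 ≈ 6.8658


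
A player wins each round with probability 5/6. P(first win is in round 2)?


Geometric: P(X=2) = (1-p)^(k-1)×p = (1/6)^1×5/6 = 5/36

P(X=2) = 5/36 ≈ 13.89%


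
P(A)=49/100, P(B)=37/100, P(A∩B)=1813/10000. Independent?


P(A)×P(B) = 1813/10000
P(A∩B) = 1813/10000
Equal ✓ → Independent

Yes, independent


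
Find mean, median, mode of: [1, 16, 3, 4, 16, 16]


Sorted: [1, 3, 4, 16, 16, 16]
Mean = 56/6 = 28/3
Median = 10
Freq: {1: 1, 16: 3, 3: 1, 4: 1}
Mode: [16]

Mean=28/3, Median=10, Mode=16


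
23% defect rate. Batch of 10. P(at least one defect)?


P(all good) = (77/100)^10 = 7326680472586200649/100000000000000000000
P(≥1 defect) = 92673319527413799351/100000000000000000000

P = 92673319527413799351/100000000000000000000 ≈ 92.67%


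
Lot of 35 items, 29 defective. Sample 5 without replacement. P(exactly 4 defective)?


Hypergeometric: C(29,4)×C(6,1)/C(35,5)
= 23751×6/324632 = 10179/23188

P(X=4) = 10179/23188 ≈ 43.90%


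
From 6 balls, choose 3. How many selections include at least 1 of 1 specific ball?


Complement: C(6,3) - C(5,3) = 20 - 10 = 10

10


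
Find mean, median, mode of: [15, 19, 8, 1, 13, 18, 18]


Sorted: [1, 8, 13, 15, 18, 18, 19]
Mean = 92/7
Median = 15
Freq: {15: 1, 19: 1, 8: 1, 1: 1, 13: 1, 18: 2}
Mode: [18]

Mean=92/7, Median=15, Mode=18


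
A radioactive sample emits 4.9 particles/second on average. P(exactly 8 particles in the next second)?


Poisson(λ=4.9): P(X=8) = e^(-λ)×λ^k/k!
= e^(-4.9) × 4.9^8 / 8!
≈ 0.007446583071 × 332329.305696 / 40320 ≈ 0.061377

P(X=8) ≈ 0.061377 ≈ 6.14%


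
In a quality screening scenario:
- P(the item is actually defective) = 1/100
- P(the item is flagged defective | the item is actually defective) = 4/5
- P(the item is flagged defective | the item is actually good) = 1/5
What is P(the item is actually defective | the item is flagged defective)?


Using Bayes' theorem:
P(A|B) = P(B|A)·P(A) / P(B)

P(the item is flagged defective) = 4/5 × 1/100 + 1/5 × 99/100
= 1/125 + 99/500 = 103/500

P(the item is actually defective|the item is flagged defective) = (1/125) / (103/500) = 4/103

P(the item is actually defective|the item is flagged defective) = 4/103 ≈ 3.88%


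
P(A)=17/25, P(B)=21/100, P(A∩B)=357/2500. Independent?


P(A)×P(B) = 357/2500
P(A∩B) = 357/2500
Equal ✓ → Independent

Yes, independent


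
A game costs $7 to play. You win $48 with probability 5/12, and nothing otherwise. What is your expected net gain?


E[gain] = (48-7)×5/12 + (-7)×7/12
= 205/12 - 49/12 = 13

Expected net gain = $13 ≈ $13.00


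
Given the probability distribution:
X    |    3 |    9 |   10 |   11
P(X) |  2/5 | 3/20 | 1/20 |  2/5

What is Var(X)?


E[X] = 149/20
E[X²] = 1383/20
Var(X) = E[X²] - (E[X])² = 1383/20 - 22201/400 = 5459/400

Var(X) = 5459/400 ≈ 13.6475


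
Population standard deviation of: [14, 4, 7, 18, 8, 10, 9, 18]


Mean = 88/8 = 11
  (14-11)²=9
  (4-11)²=49
  (7-11)²=16
  (18-11)²=49
  (8-11)²=9
  (10-11)²=1
  (9-11)²=4
  (18-11)²=49
Σ(x-μ)² = 186
σ² = 186/8 = 93/4

σ = √(93/4) ≈ 4.8218


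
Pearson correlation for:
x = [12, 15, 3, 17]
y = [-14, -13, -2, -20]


n=4, Σx=47, Σy=-49, Σxy=-709, Σx²=667, Σy²=769
r = (4×(-709) - 47×(-49))/√((4×667 - 47²)(4×769 - (-49)²))
= -533/√(459×675) = -533/√309825 ≈ -533/556.6193 ≈ -0.9576

r ≈ -0.9576


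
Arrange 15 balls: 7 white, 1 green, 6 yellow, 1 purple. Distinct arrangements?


15!/(7!×1!×6!×1!) = 360360

360360


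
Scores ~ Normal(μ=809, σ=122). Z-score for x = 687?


z = (x - μ)/σ = (687 - 809)/122 = -1.0

z = -1.0


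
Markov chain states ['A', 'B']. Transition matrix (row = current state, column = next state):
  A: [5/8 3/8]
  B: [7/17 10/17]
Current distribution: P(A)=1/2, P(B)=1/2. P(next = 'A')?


P(next=A) = Σᵢ P(now=i)×P(i→A)
= 1/2×5/8 + 1/2×7/17
= 5/16 + 7/34 = 141/272

P = 141/272 ≈ 0.5184


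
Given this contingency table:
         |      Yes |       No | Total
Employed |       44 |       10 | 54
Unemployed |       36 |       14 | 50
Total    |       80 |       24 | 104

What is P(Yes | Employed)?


P(Yes | Employed) = 44/(44+10) = 44/54 = 22/27

P(Yes|Employed) = 22/27 ≈ 81.48%


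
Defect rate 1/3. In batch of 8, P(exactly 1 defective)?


Binomial: P(X=1) = C(8,1)×p^1×(1-p)^7
= 8 × 1/3 × 128/2187 = 1024/6561

P(X=1) = 1024/6561 ≈ 15.61%


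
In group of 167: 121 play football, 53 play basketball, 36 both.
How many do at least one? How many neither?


|A∪B| = 121+53-36 = 138
Neither = 167-138 = 29

At least one: 138; Neither: 29


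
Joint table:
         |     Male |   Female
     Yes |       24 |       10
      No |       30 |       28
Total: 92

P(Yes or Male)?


P(Yes∨Male) = P(Yes) + P(Male) - P(Yes∧Male)
= (34 + 54 - 24)/92 = 64/92 = 16/23

P = 16/23 ≈ 69.57%


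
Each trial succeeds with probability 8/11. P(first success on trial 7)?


Geometric: P(X=7) = (1-p)^(k-1)×p = (3/11)^6×8/11 = 5832/19487171

P(X=7) = 5832/19487171 ≈ 0.03%


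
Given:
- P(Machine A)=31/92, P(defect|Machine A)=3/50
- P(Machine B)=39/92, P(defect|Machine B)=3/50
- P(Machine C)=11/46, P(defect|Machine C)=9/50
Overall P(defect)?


P(B) = Σ P(B|Aᵢ)×P(Aᵢ)
  3/50×31/92 = 93/4600
  3/50×39/92 = 117/4600
  9/50×11/46 = 99/2300
Sum = 51/575

P(defect) = 51/575 ≈ 8.87%


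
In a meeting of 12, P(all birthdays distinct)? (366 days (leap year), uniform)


P(all different) = Π(366-i)/366 for i=0..11
= (366/366)×(365/366)×...×(355/366)
= 0.833396

P ≈ 0.8334 ≈ 83.34%


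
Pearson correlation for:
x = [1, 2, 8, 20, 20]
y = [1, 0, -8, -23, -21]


n=5, Σx=51, Σy=-51, Σxy=-943, Σx²=869, Σy²=1035
r = (5×(-943) - 51×(-51))/√((5×869 - 51²)(5×1035 - (-51)²))
= -2114/√(1744×2574) = -2114/√4489056 ≈ -2114/2118.7392 ≈ -0.9978

r ≈ -0.9978


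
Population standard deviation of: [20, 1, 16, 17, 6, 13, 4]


Mean = 77/7 = 11
  (20-11)²=81
  (1-11)²=100
  (16-11)²=25
  (17-11)²=36
  (6-11)²=25
  (13-11)²=4
  (4-11)²=49
Σ(x-μ)² = 320
σ² = 320/7

σ = √(320/7) ≈ 6.7612


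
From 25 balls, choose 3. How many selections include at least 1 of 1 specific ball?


Complement: C(25,3) - C(24,3) = 2300 - 2024 = 276

276


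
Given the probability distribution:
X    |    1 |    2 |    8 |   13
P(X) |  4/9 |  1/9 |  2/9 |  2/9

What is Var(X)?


E[X] = 16/3
E[X²] = 158/3
Var(X) = E[X²] - (E[X])² = 158/3 - 256/9 = 218/9

Var(X) = 218/9 ≈ 24.2222


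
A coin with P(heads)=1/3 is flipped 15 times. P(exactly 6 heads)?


Binomial: P(X=6) = C(15,6)×p^6×(1-p)^9
= 5005 × 1/729 × 512/19683 = 2562560/14348907

P(X=6) = 2562560/14348907 ≈ 17.86%


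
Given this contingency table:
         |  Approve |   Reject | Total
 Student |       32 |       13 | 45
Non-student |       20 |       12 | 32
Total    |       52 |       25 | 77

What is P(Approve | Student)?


P(Approve | Student) = 32/(32+13) = 32/45

P(Approve|Student) = 32/45 ≈ 71.11%


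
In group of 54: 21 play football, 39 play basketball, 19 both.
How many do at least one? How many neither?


|A∪B| = 21+39-19 = 41
Neither = 54-41 = 13

At least one: 41; Neither: 13


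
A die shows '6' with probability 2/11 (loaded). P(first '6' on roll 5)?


Geometric: P(X=5) = (1-p)^(k-1)×p = (9/11)^4×2/11 = 13122/161051

P(X=5) = 13122/161051 ≈ 8.15%


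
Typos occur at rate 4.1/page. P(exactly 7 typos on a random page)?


Poisson(λ=4.1): P(X=7) = e^(-λ)×λ^k/k!
= e^(-4.1) × 4.1^7 / 7!
≈ 0.0165726754 × 19475.4273881 / 5040 ≈ 0.064040

P(X=7) ≈ 0.064040 ≈ 6.40%


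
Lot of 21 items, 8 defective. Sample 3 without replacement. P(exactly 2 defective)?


Hypergeometric: C(8,2)×C(13,1)/C(21,3)
= 28×13/1330 = 26/95

P(X=2) = 26/95 ≈ 27.37%


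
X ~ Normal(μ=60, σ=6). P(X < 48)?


z = (48-60)/6 = -2.0
P(Z < -2.0) = 0.0228

P(X < 48) ≈ 0.0228


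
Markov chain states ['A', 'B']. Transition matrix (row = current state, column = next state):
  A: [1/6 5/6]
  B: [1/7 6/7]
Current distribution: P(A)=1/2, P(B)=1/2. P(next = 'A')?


P(next=A) = Σᵢ P(now=i)×P(i→A)
= 1/2×1/6 + 1/2×1/7
= 1/12 + 1/14 = 13/84

P = 13/84 ≈ 0.1548


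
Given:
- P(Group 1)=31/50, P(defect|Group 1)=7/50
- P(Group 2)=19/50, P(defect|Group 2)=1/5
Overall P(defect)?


P(B) = Σ P(B|Aᵢ)×P(Aᵢ)
  7/50×31/50 = 217/2500
  1/5×19/50 = 19/250
Sum = 407/2500

P(defect) = 407/2500 ≈ 16.28%


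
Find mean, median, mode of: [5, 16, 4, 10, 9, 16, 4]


Sorted: [4, 4, 5, 9, 10, 16, 16]
Mean = 64/7
Median = 9
Freq: {5: 1, 16: 2, 4: 2, 10: 1, 9: 1}
Mode: [4, 16]

Mean=64/7, Median=9, Mode=[4, 16]


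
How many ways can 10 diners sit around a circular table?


Circular arrangements of 10 distinct objects: fix one position to break rotational symmetry.
(n-1)! = 9! = 362880

362880


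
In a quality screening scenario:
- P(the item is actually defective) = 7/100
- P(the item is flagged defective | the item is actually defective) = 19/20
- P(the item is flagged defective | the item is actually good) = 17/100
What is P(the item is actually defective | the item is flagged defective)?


Using Bayes' theorem:
P(A|B) = P(B|A)·P(A) / P(B)

P(the item is flagged defective) = 19/20 × 7/100 + 17/100 × 93/100
= 133/2000 + 1581/10000 = 1123/5000

P(the item is actually defective|the item is flagged defective) = (133/2000) / (1123/5000) = 665/2246

P(the item is actually defective|the item is flagged defective) = 665/2246 ≈ 29.61%


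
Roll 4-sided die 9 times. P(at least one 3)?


P(no 3)^9 = (3/4)^9 = 19683/262144
P(≥1) = 1 - 19683/262144 = 242461/262144

P = 242461/262144 ≈ 92.49%


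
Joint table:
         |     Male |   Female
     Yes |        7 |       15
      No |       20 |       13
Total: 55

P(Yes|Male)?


P(Yes|Male) = 7/(7+20) = 7/27

P = 7/27 ≈ 25.93%


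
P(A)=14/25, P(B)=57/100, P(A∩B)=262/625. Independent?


P(A)×P(B) = 399/1250
P(A∩B) = 262/625
Not equal → NOT independent

No, not independent


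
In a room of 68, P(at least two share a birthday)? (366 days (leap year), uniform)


P(all different) = Π(366-i)/366 for i=0..67
= 0.001299
P(match) = 1 - 0.001299 = 0.998701

P ≈ 0.9987 ≈ 99.87%


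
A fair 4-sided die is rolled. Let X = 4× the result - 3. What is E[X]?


E[die] = (1+4)/2 = 5/2
E[X] = 4×5/2 - 3 = 7

E[X] = 7


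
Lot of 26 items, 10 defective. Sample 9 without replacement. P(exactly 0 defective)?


Hypergeometric: C(10,0)×C(16,9)/C(26,9)
= 1×11440/3124550 = 8/2185

P(X=0) = 8/2185 ≈ 0.37%


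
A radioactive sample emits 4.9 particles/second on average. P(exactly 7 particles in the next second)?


Poisson(λ=4.9): P(X=7) = e^(-λ)×λ^k/k!
= e^(-4.9) × 4.9^7 / 7!
≈ 0.007446583071 × 67822.3072849 / 5040 ≈ 0.100207

P(X=7) ≈ 0.100207 ≈ 10.02%


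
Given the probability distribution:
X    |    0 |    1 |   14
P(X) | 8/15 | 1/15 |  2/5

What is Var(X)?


E[X] = 17/3
E[X²] = 1177/15
Var(X) = E[X²] - (E[X])² = 1177/15 - 289/9 = 2086/45

Var(X) = 2086/45 ≈ 46.3556


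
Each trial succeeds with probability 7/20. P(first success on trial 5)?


Geometric: P(X=5) = (1-p)^(k-1)×p = (13/20)^4×7/20 = 199927/3200000

P(X=5) = 199927/3200000 ≈ 6.25%


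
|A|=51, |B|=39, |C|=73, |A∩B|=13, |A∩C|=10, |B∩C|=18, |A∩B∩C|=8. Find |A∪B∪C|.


|A∪B∪C| = 51+39+73-13-10-18+8 = 130

|A∪B∪C| = 130


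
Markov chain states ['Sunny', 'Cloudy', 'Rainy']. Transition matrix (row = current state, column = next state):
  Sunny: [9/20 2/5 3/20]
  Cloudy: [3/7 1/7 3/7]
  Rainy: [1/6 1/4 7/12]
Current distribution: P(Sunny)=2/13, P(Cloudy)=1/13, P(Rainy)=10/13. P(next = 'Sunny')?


P(next=Sunny) = Σᵢ P(now=i)×P(i→Sunny)
= 2/13×9/20 + 1/13×3/7 + 10/13×1/6
= 9/130 + 3/91 + 5/39 = 629/2730

P = 629/2730 ≈ 0.2304


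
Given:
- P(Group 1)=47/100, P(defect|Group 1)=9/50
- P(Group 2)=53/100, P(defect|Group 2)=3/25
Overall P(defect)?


P(B) = Σ P(B|Aᵢ)×P(Aᵢ)
  9/50×47/100 = 423/5000
  3/25×53/100 = 159/2500
Sum = 741/5000

P(defect) = 741/5000 ≈ 14.82%


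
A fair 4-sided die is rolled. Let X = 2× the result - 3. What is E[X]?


E[die] = (1+4)/2 = 5/2
E[X] = 2×5/2 - 3 = 2

E[X] = 2


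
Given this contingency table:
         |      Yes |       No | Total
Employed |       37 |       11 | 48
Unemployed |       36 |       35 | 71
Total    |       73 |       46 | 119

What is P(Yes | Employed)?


P(Yes | Employed) = 37/(37+11) = 37/48

P(Yes|Employed) = 37/48 ≈ 77.08%


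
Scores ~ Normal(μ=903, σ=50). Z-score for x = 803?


z = (x - μ)/σ = (803 - 903)/50 = -2.0

z = -2.0


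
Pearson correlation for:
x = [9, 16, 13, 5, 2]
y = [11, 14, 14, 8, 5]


n=5, Σx=45, Σy=52, Σxy=555, Σx²=535, Σy²=602
r = (5×555 - 45×52)/√((5×535 - 45²)(5×602 - 52²))
= 435/√(650×306) = 435/√198900 ≈ 435/445.9821 ≈ 0.9754

r ≈ 0.9754


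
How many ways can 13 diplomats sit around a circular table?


Circular arrangements of 13 distinct objects: fix one position to break rotational symmetry.
(n-1)! = 12! = 479001600

479001600


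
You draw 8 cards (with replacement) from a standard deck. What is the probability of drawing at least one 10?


P(not a 10) = 48/52 = 12/13
P(none in 8 draws) = (12/13)^8 = 429981696/815730721
P(≥1 10) = 1 - 429981696/815730721 = 385749025/815730721

P = 385749025/815730721 ≈ 47.29%


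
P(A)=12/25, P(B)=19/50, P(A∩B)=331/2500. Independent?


P(A)×P(B) = 114/625
P(A∩B) = 331/2500
Not equal → NOT independent

No, not independent


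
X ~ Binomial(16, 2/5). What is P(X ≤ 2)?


P(X ≤ 2) = Σ P(X=i) for i=0..2
P(X=0) = 43046721/152587890625
P(X=1) = 459165024/152587890625
P(X=2) = 459165024/30517578125
Sum = 559607373/30517578125

P(X ≤ 2) = 559607373/30517578125 ≈ 1.83%


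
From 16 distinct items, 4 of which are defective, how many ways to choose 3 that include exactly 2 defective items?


Choose 2 of the 4 defective items and 1 of the other 12 items:
C(4,2)×C(12,1) = 6×12 = 72

72


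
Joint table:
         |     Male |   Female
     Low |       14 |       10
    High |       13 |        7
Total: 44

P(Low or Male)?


P(Low∨Male) = P(Low) + P(Male) - P(Low∧Male)
= (24 + 27 - 14)/44 = 37/44

P = 37/44 ≈ 84.09%


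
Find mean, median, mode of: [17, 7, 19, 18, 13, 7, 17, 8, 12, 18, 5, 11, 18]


Sorted: [5, 7, 7, 8, 11, 12, 13, 17, 17, 18, 18, 18, 19]
Mean = 170/13
Median = 13
Freq: {17: 2, 7: 2, 19: 1, 18: 3, 13: 1, 8: 1, 12: 1, 5: 1, 11: 1}
Mode: [18]

Mean=170/13, Median=13, Mode=18


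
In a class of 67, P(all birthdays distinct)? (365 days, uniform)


P(all different) = Π(365-i)/365 for i=0..66
= (365/365)×(364/365)×...×(299/365)
= 0.001560

P ≈ 0.0016 ≈ 0.16%


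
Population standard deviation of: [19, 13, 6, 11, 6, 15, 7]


Mean = 77/7 = 11
  (19-11)²=64
  (13-11)²=4
  (6-11)²=25
  (11-11)²=0
  (6-11)²=25
  (15-11)²=16
  (7-11)²=16
Σ(x-μ)² = 150
σ² = 150/7

σ = √(150/7) ≈ 4.6291


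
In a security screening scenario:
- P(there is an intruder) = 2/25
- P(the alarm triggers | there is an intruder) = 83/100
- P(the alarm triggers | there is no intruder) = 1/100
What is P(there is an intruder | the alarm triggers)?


Using Bayes' theorem:
P(A|B) = P(B|A)·P(A) / P(B)

P(the alarm triggers) = 83/100 × 2/25 + 1/100 × 23/25
= 83/1250 + 23/2500 = 189/2500

P(there is an intruder|the alarm triggers) = (83/1250) / (189/2500) = 166/189

P(there is an intruder|the alarm triggers) = 166/189 ≈ 87.83%


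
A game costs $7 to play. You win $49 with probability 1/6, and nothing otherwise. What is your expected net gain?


E[gain] = (49-7)×1/6 + (-7)×5/6
= 7 - 35/6 = 7/6

Expected net gain = $7/6 ≈ $1.17


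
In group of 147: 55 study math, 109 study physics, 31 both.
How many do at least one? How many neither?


|A∪B| = 55+109-31 = 133
Neither = 147-133 = 14

At least one: 133; Neither: 14


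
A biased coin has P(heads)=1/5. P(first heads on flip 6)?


Geometric: P(X=6) = (1-p)^(k-1)×p = (4/5)^5×1/5 = 1024/15625

P(X=6) = 1024/15625 ≈ 6.55%


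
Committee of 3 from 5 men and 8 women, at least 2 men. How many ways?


Count by #men:
  2M,1W: C(5,2)×C(8,1)=80
  3M,0W: C(5,3)×C(8,0)=10
Total = 90

90


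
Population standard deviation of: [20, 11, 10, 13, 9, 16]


Mean = 79/6
  (20-79/6)²=1681/36
  (11-79/6)²=169/36
  (10-79/6)²=361/36
  (13-79/6)²=1/36
  (9-79/6)²=625/36
  (16-79/6)²=289/36
Σ(x-μ)² = 521/6
σ² = (521/6)/6 = 521/36

σ = √(521/36) ≈ 3.8042


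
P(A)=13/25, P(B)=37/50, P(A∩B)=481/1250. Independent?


P(A)×P(B) = 481/1250
P(A∩B) = 481/1250
Equal ✓ → Independent

Yes, independent


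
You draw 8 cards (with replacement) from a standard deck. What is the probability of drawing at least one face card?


P(not a face card) = 40/52 = 10/13
P(none in 8 draws) = (10/13)^8 = 100000000/815730721
P(≥1 face card) = 1 - 100000000/815730721 = 715730721/815730721

P = 715730721/815730721 ≈ 87.74%


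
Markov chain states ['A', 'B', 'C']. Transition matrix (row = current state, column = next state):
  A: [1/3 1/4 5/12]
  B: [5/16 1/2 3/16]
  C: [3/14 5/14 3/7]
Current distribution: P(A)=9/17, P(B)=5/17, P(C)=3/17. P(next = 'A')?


P(next=A) = Σᵢ P(now=i)×P(i→A)
= 9/17×1/3 + 5/17×5/16 + 3/17×3/14
= 3/17 + 25/272 + 9/238 = 583/1904

P = 583/1904 ≈ 0.3062


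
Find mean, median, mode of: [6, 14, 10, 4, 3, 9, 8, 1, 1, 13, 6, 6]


Sorted: [1, 1, 3, 4, 6, 6, 6, 8, 9, 10, 13, 14]
Mean = 81/12 = 27/4
Median = 6
Freq: {6: 3, 14: 1, 10: 1, 4: 1, 3: 1, 9: 1, 8: 1, 1: 2, 13: 1}
Mode: [6]

Mean=27/4, Median=6, Mode=6


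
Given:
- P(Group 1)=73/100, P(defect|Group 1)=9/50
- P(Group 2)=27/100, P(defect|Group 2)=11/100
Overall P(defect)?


P(B) = Σ P(B|Aᵢ)×P(Aᵢ)
  9/50×73/100 = 657/5000
  11/100×27/100 = 297/10000
Sum = 1611/10000

P(defect) = 1611/10000 ≈ 16.11%


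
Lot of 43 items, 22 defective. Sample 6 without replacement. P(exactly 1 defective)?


Hypergeometric: C(22,1)×C(21,5)/C(43,6)
= 22×20349/6096454 = 1683/22919

P(X=1) = 1683/22919 ≈ 7.34%


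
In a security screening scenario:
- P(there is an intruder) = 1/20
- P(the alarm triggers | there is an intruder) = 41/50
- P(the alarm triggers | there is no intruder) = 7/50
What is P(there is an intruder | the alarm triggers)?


Using Bayes' theorem:
P(A|B) = P(B|A)·P(A) / P(B)

P(the alarm triggers) = 41/50 × 1/20 + 7/50 × 19/20
= 41/1000 + 133/1000 = 87/500

P(there is an intruder|the alarm triggers) = (41/1000) / (87/500) = 41/174

P(there is an intruder|the alarm triggers) = 41/174 ≈ 23.56%


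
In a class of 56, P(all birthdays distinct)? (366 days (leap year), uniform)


P(all different) = Π(366-i)/366 for i=0..55
= (366/366)×(365/366)×...×(311/366)
= 0.011818

P ≈ 0.0118 ≈ 1.18%


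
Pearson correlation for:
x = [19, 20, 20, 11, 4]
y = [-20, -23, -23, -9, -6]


n=5, Σx=74, Σy=-81, Σxy=-1423, Σx²=1298, Σy²=1575
r = (5×(-1423) - 74×(-81))/√((5×1298 - 74²)(5×1575 - (-81)²))
= -1121/√(1014×1314) = -1121/√1332396 ≈ -1121/1154.2946 ≈ -0.9712

r ≈ -0.9712


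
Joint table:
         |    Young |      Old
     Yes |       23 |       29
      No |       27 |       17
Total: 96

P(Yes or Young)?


P(Yes∨Young) = P(Yes) + P(Young) - P(Yes∧Young)
= (52 + 50 - 23)/96 = 79/96

P = 79/96 ≈ 82.29%
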